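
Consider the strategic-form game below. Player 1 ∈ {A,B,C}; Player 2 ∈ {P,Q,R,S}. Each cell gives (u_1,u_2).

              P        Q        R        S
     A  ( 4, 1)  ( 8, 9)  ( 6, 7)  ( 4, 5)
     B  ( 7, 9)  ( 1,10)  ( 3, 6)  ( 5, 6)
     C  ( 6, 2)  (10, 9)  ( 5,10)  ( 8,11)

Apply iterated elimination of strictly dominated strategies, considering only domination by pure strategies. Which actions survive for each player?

P2 drop P (Q beats it: A:9>1 B:10>9 C:9>2)
P1 drop B (C beats it: Q:10>1 R:5>3 S:8>5)
P1→{A,C} P2→{Q,R,S}

IESDS → P1:{A,C} P2:{Q,R,S}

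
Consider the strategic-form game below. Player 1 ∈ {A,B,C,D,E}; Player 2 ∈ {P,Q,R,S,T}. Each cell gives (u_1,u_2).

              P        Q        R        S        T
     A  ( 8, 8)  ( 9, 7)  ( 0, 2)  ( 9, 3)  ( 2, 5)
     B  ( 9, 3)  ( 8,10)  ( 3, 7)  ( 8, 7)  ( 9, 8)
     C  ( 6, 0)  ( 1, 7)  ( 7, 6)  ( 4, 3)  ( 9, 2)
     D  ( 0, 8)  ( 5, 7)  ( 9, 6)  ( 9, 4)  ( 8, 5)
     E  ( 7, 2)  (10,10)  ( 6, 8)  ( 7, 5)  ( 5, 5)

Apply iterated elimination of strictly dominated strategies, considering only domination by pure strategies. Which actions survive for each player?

P2 drop R (Q beats it: A:7>2 B:10>7 C:7>6 D:7>6 E:10>8)
P2 drop S (Q beats it: A:7>3 B:10>7 C:7>3 D:7>4 E:10>5)
P1 drop D (B beats it: P:9>0 Q:8>5 T:9>8)
P2 drop T (Q beats it: A:7>5 B:10>8 C:7>2 E:10>5)
P1 drop C (A beats it: P:8>6 Q:9>1)
P1→{A,B,E} P2→{P,Q}

IESDS → P1:{A,B,E} P2:{P,Q}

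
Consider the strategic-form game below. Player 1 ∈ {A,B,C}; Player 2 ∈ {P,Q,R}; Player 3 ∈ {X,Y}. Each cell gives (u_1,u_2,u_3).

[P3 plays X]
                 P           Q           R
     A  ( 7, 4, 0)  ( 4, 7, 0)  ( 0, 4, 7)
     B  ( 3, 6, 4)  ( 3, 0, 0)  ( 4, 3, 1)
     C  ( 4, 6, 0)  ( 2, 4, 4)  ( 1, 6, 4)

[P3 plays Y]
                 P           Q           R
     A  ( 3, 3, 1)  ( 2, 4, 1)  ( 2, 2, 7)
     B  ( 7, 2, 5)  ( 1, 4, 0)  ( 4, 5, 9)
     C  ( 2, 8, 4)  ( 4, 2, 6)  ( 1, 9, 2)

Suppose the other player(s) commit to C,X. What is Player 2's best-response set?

P2 best: {P,R}

u_2(P vs C,X) = 6
u_2(Q vs C,X) = 4
u_2(R vs C,X) = 6
max payoff 6 at {P,R}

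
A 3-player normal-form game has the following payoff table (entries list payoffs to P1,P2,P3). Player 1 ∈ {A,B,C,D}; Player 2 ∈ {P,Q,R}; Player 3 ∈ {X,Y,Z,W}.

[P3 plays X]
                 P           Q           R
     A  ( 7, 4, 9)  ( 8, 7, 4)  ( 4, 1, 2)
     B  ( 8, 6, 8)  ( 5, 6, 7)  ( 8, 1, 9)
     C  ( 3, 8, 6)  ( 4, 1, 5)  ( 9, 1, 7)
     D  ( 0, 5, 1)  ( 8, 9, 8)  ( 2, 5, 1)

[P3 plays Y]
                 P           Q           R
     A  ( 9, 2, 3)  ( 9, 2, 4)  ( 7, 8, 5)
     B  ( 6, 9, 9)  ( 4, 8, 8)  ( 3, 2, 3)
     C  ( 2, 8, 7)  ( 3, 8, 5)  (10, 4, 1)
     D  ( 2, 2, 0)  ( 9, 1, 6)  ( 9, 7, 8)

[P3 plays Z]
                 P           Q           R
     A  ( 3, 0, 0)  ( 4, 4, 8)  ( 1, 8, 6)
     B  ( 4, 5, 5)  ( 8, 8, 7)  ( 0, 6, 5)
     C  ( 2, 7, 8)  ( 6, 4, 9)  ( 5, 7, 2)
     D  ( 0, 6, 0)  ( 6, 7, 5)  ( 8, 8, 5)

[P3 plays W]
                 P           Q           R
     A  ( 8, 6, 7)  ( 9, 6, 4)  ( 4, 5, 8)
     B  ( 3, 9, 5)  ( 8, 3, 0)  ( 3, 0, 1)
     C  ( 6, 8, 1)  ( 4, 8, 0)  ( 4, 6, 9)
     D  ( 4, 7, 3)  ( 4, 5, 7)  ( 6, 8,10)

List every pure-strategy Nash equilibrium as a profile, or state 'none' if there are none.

Nash profiles: (D,Q,X), (D,R,W)

(A,P,X): not NE [P1→B gives 8>7; P2→Q gives 7>4]
(A,P,Y): not NE [P2→R gives 8>2; P3→X gives 9>3]
(A,P,Z): not NE [P1→B gives 4>3; P2→R gives 8>0; P3→X gives 9>0]
(A,P,W): not NE [P3→X gives 9>7]
(A,Q,X): not NE [P3→Z gives 8>4]
(A,Q,Y): not NE [P2→R gives 8>2; P3→Z gives 8>4]
(A,Q,Z): not NE [P1→B gives 8>4; P2→R gives 8>4]
(A,Q,W): not NE [P3→Z gives 8>4]
(A,R,X): not NE [P1→C gives 9>4; P2→Q gives 7>1; P3→W gives 8>2]
(A,R,Y): not NE [P1→C gives 10>7; P3→W gives 8>5]
(A,R,Z): not NE [P1→D gives 8>1; P3→W gives 8>6]
(A,R,W): not NE [P1→D gives 6>4; P2→Q gives 6>5]
(B,P,X): not NE [P3→Y gives 9>8]
(B,P,Y): not NE [P1→A gives 9>6]
(B,P,Z): not NE [P2→Q gives 8>5; P3→Y gives 9>5]
(B,P,W): not NE [P1→A gives 8>3; P3→Y gives 9>5]
(B,Q,X): not NE [P1→D gives 8>5; P3→Y gives 8>7]
(B,Q,Y): not NE [P1→D gives 9>4; P2→P gives 9>8]
(B,Q,Z): not NE [P3→Y gives 8>7]
(B,Q,W): not NE [P1→A gives 9>8; P2→P gives 9>3; P3→Y gives 8>0]
(B,R,X): not NE [P1→C gives 9>8; P2→Q gives 6>1]
(B,R,Y): not NE [P1→C gives 10>3; P2→P gives 9>2; P3→X gives 9>3]
(B,R,Z): not NE [P1→D gives 8>0; P2→Q gives 8>6; P3→X gives 9>5]
(B,R,W): not NE [P1→D gives 6>3; P2→P gives 9>0; P3→X gives 9>1]
(C,P,X): not NE [P1→B gives 8>3; P3→Z gives 8>6]
(C,P,Y): not NE [P1→A gives 9>2; P3→Z gives 8>7]
(C,P,Z): not NE [P1→B gives 4>2]
(C,P,W): not NE [P1→A gives 8>6; P3→Z gives 8>1]
(C,Q,X): not NE [P1→D gives 8>4; P2→P gives 8>1; P3→Z gives 9>5]
(C,Q,Y): not NE [P1→D gives 9>3; P3→Z gives 9>5]
(C,Q,Z): not NE [P1→B gives 8>6; P2→R gives 7>4]
(C,Q,W): not NE [P1→A gives 9>4; P3→Z gives 9>0]
(C,R,X): not NE [P2→P gives 8>1; P3→W gives 9>7]
(C,R,Y): not NE [P2→Q gives 8>4; P3→W gives 9>1]
(C,R,Z): not NE [P1→D gives 8>5; P3→W gives 9>2]
(C,R,W): not NE [P1→D gives 6>4; P2→Q gives 8>6]
(D,P,X): not NE [P1→B gives 8>0; P2→Q gives 9>5; P3→W gives 3>1]
(D,P,Y): not NE [P1→A gives 9>2; P2→R gives 7>2; P3→W gives 3>0]
(D,P,Z): not NE [P1→B gives 4>0; P2→R gives 8>6; P3→W gives 3>0]
(D,P,W): not NE [P1→A gives 8>4; P2→R gives 8>7]
(D,Q,X): NE
(D,Q,Y): not NE [P2→R gives 7>1; P3→X gives 8>6]
(D,Q,Z): not NE [P1→B gives 8>6; P2→R gives 8>7; P3→X gives 8>5]
(D,Q,W): not NE [P1→A gives 9>4; P2→R gives 8>5; P3→X gives 8>7]
(D,R,X): not NE [P1→C gives 9>2; P2→Q gives 9>5; P3→W gives 10>1]
(D,R,Y): not NE [P1→C gives 10>9; P3→W gives 10>8]
(D,R,Z): not NE [P3→W gives 10>5]
(D,R,W): NE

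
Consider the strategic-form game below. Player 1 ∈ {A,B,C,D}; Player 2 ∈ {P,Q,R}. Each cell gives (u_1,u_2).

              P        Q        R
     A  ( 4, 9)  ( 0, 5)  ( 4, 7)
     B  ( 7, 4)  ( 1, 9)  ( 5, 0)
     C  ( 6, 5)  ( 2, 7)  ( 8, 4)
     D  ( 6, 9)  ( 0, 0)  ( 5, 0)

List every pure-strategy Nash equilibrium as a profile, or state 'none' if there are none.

(A,P): not NE [P1→B gives 7>4]
(A,Q): not NE [P1→C gives 2>0; P2→P gives 9>5]
(A,R): not NE [P1→C gives 8>4; P2→P gives 9>7]
(B,P): not NE [P2→Q gives 9>4]
(B,Q): not NE [P1→C gives 2>1]
(B,R): not NE [P1→C gives 8>5; P2→Q gives 9>0]
(C,P): not NE [P1→B gives 7>6; P2→Q gives 7>5]
(C,Q): NE
(C,R): not NE [P2→Q gives 7>4]
(D,P): not NE [P1→B gives 7>6]
(D,Q): not NE [P1→C gives 2>0; P2→P gives 9>0]
(D,R): not NE [P1→C gives 8>5; P2→P gives 9>0]

NE set: (C,Q)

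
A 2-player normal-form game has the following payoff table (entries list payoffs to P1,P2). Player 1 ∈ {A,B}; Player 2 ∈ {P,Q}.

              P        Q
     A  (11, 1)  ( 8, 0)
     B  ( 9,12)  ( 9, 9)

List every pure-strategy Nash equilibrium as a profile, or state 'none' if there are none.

(A,P): NE
(A,Q): not NE [P1→B gives 9>8; P2→P gives 1>0]
(B,P): not NE [P1→A gives 11>9]
(B,Q): not NE [P2→P gives 12>9]

PSNE = {(A,P)}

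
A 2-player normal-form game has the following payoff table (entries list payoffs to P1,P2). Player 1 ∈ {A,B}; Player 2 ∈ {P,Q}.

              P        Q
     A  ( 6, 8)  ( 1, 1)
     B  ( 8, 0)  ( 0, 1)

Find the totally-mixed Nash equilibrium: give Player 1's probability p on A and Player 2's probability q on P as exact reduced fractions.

p=1/8, q=1/3

P1 indiff ⇒ q·6+(1-q)·1 = q·8+(1-q)·0 ⇒ q(-2) = (1-q)(-1) ⇒ q = 1/3
P2 indiff ⇒ p·8+(1-p)·0 = p·1+(1-p)·1 ⇒ p(7) = (1-p)(1) ⇒ p = 1/8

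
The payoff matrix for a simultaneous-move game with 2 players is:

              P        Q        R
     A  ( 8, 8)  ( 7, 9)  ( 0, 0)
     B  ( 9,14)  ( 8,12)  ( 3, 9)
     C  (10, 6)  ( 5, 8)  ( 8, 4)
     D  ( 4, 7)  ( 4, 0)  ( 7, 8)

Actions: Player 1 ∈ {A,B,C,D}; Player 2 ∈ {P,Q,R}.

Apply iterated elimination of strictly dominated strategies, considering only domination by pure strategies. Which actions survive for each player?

P1 drop A (B beats it: P:9>8 Q:8>7 R:3>0)
P1 drop D (C beats it: P:10>4 Q:5>4 R:8>7)
P2 drop R (P beats it: B:14>9 C:6>4)
P1→{B,C} P2→{P,Q}

Survivors P1:{B,C} P2:{P,Q}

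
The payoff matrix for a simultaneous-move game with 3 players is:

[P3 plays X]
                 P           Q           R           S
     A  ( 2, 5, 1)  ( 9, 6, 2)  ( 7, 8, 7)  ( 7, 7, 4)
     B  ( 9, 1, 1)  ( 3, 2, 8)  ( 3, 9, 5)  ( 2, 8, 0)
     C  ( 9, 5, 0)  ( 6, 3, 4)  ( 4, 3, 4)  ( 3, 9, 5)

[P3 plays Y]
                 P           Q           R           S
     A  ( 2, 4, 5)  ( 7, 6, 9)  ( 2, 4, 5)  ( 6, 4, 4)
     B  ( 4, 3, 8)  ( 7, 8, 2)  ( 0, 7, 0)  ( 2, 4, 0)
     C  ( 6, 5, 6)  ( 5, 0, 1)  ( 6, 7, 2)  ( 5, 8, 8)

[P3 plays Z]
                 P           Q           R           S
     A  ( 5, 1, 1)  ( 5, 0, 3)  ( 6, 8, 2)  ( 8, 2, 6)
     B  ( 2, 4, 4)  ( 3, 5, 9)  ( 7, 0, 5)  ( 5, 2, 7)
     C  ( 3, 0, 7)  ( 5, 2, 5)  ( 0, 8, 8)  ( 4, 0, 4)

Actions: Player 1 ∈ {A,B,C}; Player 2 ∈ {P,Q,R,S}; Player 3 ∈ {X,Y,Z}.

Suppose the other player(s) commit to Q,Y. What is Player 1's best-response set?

BR_1 = {A,B}

u_1(A vs Q,Y) = 7
u_1(B vs Q,Y) = 7
u_1(C vs Q,Y) = 5
max payoff 7 at {A,B}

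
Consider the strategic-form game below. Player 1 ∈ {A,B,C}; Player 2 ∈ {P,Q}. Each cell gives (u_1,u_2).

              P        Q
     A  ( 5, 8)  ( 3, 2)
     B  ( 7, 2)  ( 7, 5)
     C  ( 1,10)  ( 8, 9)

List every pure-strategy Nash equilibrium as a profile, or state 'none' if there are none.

(A,P): not NE [P1→B gives 7>5]
(A,Q): not NE [P1→C gives 8>3; P2→P gives 8>2]
(B,P): not NE [P2→Q gives 5>2]
(B,Q): not NE [P1→C gives 8>7]
(C,P): not NE [P1→B gives 7>1]
(C,Q): not NE [P2→P gives 10>9]

PSNE: ∅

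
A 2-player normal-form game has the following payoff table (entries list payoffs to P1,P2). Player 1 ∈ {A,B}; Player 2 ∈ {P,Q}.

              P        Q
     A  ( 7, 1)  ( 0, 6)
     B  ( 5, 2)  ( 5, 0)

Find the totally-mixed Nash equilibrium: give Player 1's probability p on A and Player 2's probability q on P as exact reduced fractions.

P1 indiff ⇒ q·7+(1-q)·0 = q·5+(1-q)·5 ⇒ q(2) = (1-q)(5) ⇒ q = 5/7
P2 indiff ⇒ p·1+(1-p)·2 = p·6+(1-p)·0 ⇒ p(-5) = (1-p)(-2) ⇒ p = 2/7

p=2/7, q=5/7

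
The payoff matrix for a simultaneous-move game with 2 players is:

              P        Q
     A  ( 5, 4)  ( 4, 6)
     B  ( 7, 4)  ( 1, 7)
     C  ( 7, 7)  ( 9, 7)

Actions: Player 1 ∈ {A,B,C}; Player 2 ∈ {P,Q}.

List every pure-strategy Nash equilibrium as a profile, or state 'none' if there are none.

PSNE = {(C,P), (C,Q)}

(A,P): not NE [P1→C gives 7>5; P2→Q gives 6>4]
(A,Q): not NE [P1→C gives 9>4]
(B,P): not NE [P2→Q gives 7>4]
(B,Q): not NE [P1→C gives 9>1]
(C,P): NE
(C,Q): NE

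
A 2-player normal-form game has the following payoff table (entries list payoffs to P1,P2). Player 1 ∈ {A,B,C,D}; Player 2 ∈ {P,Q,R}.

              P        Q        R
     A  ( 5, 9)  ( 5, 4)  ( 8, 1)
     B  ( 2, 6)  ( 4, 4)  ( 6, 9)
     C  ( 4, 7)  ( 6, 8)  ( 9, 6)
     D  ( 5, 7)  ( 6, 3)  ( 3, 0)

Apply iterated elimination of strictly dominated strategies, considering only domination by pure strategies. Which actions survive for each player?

P1 drop B (A beats it: P:5>2 Q:5>4 R:8>6)
P2 drop R (P beats it: A:9>1 C:7>6 D:7>0)
P1→{A,C,D} P2→{P,Q}

IESDS → P1:{A,C,D} P2:{P,Q}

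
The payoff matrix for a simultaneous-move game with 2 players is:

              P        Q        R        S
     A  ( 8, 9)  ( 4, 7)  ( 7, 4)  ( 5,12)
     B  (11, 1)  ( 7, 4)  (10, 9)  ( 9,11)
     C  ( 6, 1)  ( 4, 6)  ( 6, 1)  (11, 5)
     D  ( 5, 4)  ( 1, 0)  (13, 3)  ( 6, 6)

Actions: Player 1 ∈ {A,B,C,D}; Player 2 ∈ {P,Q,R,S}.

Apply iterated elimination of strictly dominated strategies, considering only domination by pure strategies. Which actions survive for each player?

P1 drop A (B beats it: P:11>8 Q:7>4 R:10>7 S:9>5)
P2 drop P (S beats it: B:11>1 C:5>1 D:6>4)
P2 drop R (S beats it: B:11>9 C:5>1 D:6>3)
P1 drop D (B beats it: Q:7>1 S:9>6)
P1→{B,C} P2→{Q,S}

Remaining: P1:{B,C} P2:{Q,S}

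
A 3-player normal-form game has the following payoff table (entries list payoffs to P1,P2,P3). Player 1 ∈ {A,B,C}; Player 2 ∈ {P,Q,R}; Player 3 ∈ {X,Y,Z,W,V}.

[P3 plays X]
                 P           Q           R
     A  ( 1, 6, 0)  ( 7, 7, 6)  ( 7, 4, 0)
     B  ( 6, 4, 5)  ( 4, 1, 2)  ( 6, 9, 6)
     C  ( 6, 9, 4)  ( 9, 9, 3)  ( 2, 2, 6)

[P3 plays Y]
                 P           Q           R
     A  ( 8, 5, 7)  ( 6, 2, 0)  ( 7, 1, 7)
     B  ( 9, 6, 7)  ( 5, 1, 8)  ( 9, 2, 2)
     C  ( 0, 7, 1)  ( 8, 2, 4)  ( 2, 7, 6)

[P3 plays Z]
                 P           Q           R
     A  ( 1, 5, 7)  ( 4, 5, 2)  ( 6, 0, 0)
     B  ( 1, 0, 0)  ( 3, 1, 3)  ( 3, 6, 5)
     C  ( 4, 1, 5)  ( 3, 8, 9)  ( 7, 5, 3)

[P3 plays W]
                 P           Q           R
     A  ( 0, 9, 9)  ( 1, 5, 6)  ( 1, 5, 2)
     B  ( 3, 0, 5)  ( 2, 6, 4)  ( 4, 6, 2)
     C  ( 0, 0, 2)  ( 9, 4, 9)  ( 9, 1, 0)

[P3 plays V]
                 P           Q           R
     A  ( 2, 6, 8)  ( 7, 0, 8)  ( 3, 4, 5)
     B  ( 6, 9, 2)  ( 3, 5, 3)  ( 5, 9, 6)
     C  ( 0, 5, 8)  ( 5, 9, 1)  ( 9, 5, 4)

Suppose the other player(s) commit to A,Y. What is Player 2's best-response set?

u_2(P vs A,Y) = 5
u_2(Q vs A,Y) = 2
u_2(R vs A,Y) = 1
max payoff 5 at {P}

BR_2 = {P}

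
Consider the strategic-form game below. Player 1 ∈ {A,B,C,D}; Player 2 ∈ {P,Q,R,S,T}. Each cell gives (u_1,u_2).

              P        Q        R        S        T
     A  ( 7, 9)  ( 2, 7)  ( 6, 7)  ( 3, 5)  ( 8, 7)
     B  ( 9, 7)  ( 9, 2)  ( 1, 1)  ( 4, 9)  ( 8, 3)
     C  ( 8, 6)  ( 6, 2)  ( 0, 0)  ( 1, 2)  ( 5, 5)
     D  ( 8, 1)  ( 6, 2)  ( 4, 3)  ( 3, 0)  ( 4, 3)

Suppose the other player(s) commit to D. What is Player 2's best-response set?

u_2(P vs D) = 1
u_2(Q vs D) = 2
u_2(R vs D) = 3
u_2(S vs D) = 0
u_2(T vs D) = 3
max payoff 3 at {R,T}

P2 best: {R,T}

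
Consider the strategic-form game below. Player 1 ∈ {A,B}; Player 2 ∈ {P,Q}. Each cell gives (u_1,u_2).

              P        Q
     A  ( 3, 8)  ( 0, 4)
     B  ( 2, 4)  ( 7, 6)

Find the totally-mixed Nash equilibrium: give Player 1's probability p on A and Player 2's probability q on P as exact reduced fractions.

p=1/3, q=7/8

P1 indiff ⇒ q·3+(1-q)·0 = q·2+(1-q)·7 ⇒ q(1) = (1-q)(7) ⇒ q = 7/8
P2 indiff ⇒ p·8+(1-p)·4 = p·4+(1-p)·6 ⇒ p(4) = (1-p)(2) ⇒ p = 1/3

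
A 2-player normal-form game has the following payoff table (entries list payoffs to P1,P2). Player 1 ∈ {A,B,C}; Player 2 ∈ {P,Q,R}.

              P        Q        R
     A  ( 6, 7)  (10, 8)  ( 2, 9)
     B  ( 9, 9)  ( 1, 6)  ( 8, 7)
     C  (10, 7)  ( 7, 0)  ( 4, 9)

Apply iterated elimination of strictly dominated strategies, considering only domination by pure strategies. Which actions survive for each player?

P2 drop Q (R beats it: A:9>8 B:7>6 C:9>0)
P1 drop A (B beats it: P:9>6 R:8>2)
P1→{B,C} P2→{P,R}

IESDS → P1:{B,C} P2:{P,R}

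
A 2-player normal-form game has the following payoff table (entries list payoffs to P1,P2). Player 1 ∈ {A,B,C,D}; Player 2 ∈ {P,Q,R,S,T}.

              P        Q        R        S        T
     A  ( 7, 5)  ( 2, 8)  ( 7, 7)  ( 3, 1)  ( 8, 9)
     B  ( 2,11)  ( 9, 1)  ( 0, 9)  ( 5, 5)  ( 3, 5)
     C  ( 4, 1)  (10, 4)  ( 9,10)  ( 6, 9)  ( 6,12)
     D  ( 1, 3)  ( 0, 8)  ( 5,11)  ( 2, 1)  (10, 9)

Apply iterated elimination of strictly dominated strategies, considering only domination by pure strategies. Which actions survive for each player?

Remaining: P1:{A,C,D} P2:{R,T}

P1 drop B (C beats it: P:4>2 Q:10>9 R:9>0 S:6>5 T:6>3)
P2 drop P (Q beats it: A:8>5 C:4>1 D:8>3)
P2 drop Q (T beats it: A:9>8 C:12>4 D:9>8)
P2 drop S (R beats it: A:7>1 C:10>9 D:11>1)
P1→{A,C,D} P2→{R,T}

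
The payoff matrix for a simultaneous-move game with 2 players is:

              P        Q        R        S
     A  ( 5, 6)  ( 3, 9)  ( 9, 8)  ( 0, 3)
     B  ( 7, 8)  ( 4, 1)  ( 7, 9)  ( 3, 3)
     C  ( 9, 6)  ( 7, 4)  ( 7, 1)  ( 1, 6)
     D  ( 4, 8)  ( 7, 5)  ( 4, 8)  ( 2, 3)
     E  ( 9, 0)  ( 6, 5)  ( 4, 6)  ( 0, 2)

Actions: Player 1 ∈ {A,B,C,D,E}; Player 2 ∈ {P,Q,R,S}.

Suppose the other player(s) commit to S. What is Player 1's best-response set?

u_1(A vs S) = 0
u_1(B vs S) = 3
u_1(C vs S) = 1
u_1(D vs S) = 2
u_1(E vs S) = 0
max payoff 3 at {B}

BR_1 = {B}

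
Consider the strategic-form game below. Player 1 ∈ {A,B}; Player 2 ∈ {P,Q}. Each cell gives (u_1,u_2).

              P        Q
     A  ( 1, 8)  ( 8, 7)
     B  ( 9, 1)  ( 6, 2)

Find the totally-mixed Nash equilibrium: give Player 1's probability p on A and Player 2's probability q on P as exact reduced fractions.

P1 indiff ⇒ q·1+(1-q)·8 = q·9+(1-q)·6 ⇒ q(-8) = (1-q)(-2) ⇒ q = 1/5
P2 indiff ⇒ p·8+(1-p)·1 = p·7+(1-p)·2 ⇒ p(1) = (1-p)(1) ⇒ p = 1/2

P1 mixes 1/2 on A; P2 mixes 1/5 on P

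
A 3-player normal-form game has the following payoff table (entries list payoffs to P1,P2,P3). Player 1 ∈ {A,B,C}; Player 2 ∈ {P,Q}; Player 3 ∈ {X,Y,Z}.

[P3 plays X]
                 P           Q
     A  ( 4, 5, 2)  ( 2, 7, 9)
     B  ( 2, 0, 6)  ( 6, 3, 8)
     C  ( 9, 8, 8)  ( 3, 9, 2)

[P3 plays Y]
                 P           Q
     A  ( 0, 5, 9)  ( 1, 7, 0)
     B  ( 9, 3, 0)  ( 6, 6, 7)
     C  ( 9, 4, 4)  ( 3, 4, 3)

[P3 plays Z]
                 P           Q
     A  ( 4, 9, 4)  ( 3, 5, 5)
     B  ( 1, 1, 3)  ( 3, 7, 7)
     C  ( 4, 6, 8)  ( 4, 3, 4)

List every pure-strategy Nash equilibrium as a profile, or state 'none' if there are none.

(A,P,X): not NE [P1→C gives 9>4; P2→Q gives 7>5; P3→Y gives 9>2]
(A,P,Y): not NE [P1→C gives 9>0; P2→Q gives 7>5]
(A,P,Z): not NE [P3→Y gives 9>4]
(A,Q,X): not NE [P1→B gives 6>2]
(A,Q,Y): not NE [P1→B gives 6>1; P3→X gives 9>0]
(A,Q,Z): not NE [P1→C gives 4>3; P2→P gives 9>5; P3→X gives 9>5]
(B,P,X): not NE [P1→C gives 9>2; P2→Q gives 3>0]
(B,P,Y): not NE [P2→Q gives 6>3; P3→X gives 6>0]
(B,P,Z): not NE [P1→C gives 4>1; P2→Q gives 7>1; P3→X gives 6>3]
(B,Q,X): NE
(B,Q,Y): not NE [P3→X gives 8>7]
(B,Q,Z): not NE [P1→C gives 4>3; P3→X gives 8>7]
(C,P,X): not NE [P2→Q gives 9>8]
(C,P,Y): not NE [P3→Z gives 8>4]
(C,P,Z): NE
(C,Q,X): not NE [P1→B gives 6>3; P3→Z gives 4>2]
(C,Q,Y): not NE [P1→B gives 6>3; P3→Z gives 4>3]
(C,Q,Z): not NE [P2→P gives 6>3]

NE set: (B,Q,X), (C,P,Z)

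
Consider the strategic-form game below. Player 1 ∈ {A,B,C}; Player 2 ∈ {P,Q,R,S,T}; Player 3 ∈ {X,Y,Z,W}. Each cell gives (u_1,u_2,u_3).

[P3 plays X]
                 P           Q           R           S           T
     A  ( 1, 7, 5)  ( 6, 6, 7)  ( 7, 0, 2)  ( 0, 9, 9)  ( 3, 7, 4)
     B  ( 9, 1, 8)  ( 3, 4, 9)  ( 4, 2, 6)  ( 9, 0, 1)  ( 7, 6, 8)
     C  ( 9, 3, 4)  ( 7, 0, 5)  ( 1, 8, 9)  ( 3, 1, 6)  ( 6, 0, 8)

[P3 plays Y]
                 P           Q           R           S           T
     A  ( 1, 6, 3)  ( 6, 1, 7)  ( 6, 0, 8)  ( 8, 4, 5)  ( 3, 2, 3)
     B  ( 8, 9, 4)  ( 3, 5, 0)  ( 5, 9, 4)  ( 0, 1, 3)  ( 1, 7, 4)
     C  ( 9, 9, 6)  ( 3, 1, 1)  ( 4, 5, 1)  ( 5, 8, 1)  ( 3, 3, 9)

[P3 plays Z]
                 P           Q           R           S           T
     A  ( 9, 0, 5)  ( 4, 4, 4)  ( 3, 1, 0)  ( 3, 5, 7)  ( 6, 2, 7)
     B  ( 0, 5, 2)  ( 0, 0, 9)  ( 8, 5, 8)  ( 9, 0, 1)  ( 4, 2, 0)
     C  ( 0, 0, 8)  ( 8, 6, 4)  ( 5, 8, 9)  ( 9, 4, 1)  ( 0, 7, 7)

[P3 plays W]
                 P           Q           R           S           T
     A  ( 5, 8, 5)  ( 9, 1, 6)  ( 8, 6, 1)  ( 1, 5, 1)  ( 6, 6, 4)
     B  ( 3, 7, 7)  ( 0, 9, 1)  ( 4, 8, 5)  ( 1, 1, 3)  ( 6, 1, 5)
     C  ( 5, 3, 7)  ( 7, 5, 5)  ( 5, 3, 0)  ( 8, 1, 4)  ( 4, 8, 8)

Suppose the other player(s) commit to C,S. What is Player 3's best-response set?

BR_3 = {X}

u_3(X vs C,S) = 6
u_3(Y vs C,S) = 1
u_3(Z vs C,S) = 1
u_3(W vs C,S) = 4
max payoff 6 at {X}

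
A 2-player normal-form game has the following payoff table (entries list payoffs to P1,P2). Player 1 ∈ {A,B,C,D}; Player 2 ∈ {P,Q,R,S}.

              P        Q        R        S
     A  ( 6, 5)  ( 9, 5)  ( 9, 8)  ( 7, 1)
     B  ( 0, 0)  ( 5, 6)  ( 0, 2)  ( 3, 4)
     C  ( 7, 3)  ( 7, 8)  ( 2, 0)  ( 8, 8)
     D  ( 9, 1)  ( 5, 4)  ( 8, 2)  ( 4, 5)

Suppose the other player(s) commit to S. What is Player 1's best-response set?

u_1(A vs S) = 7
u_1(B vs S) = 3
u_1(C vs S) = 8
u_1(D vs S) = 4
max payoff 8 at {C}

BR_1 = {C}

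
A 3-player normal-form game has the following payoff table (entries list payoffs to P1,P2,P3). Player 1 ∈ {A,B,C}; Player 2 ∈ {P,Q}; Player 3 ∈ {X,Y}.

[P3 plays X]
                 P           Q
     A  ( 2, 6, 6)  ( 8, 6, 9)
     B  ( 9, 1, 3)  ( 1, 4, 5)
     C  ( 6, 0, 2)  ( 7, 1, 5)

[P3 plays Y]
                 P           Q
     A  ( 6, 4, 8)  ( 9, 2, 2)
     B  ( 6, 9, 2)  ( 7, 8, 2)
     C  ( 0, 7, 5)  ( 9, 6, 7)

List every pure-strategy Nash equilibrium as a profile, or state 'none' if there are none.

Nash profiles: (A,P,Y), (A,Q,X)

(A,P,X): not NE [P1→B gives 9>2; P3→Y gives 8>6]
(A,P,Y): NE
(A,Q,X): NE
(A,Q,Y): not NE [P2→P gives 4>2; P3→X gives 9>2]
(B,P,X): not NE [P2→Q gives 4>1]
(B,P,Y): not NE [P3→X gives 3>2]
(B,Q,X): not NE [P1→A gives 8>1]
(B,Q,Y): not NE [P1→C gives 9>7; P2→P gives 9>8; P3→X gives 5>2]
(C,P,X): not NE [P1→B gives 9>6; P2→Q gives 1>0; P3→Y gives 5>2]
(C,P,Y): not NE [P1→B gives 6>0]
(C,Q,X): not NE [P1→A gives 8>7; P3→Y gives 7>5]
(C,Q,Y): not NE [P2→P gives 7>6]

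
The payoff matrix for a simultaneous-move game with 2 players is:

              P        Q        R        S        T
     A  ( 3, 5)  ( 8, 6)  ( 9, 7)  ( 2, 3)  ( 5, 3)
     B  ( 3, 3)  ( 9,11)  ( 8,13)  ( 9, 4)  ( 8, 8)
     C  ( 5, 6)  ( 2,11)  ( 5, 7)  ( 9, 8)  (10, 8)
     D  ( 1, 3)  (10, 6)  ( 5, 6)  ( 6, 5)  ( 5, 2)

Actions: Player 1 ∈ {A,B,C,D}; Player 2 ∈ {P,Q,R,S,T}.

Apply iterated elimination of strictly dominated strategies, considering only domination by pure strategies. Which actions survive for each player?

Remaining: P1:{A,B,D} P2:{Q,R}

P2 drop P (Q beats it: A:6>5 B:11>3 C:11>6 D:6>3)
P2 drop S (Q beats it: A:6>3 B:11>4 C:11>8 D:6>5)
P2 drop T (Q beats it: A:6>3 B:11>8 C:11>8 D:6>2)
P1 drop C (A beats it: Q:8>2 R:9>5)
P1→{A,B,D} P2→{Q,R}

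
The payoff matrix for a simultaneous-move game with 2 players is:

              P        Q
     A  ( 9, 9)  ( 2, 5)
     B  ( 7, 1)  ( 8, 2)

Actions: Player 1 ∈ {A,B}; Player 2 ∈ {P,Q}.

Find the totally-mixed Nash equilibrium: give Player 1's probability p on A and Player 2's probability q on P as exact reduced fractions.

P1 indiff ⇒ q·9+(1-q)·2 = q·7+(1-q)·8 ⇒ q(2) = (1-q)(6) ⇒ q = 3/4
P2 indiff ⇒ p·9+(1-p)·1 = p·5+(1-p)·2 ⇒ p(4) = (1-p)(1) ⇒ p = 1/5

p=1/5, q=3/4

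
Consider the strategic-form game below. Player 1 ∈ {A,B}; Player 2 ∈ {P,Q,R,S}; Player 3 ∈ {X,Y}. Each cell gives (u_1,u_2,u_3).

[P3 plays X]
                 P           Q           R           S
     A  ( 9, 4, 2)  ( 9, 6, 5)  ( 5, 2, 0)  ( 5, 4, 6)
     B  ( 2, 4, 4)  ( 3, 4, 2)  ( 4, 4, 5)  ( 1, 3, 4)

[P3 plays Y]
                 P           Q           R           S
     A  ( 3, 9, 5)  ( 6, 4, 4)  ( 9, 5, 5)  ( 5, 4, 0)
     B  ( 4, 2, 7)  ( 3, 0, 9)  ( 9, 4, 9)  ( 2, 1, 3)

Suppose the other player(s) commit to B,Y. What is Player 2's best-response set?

P2 best: {R}

u_2(P vs B,Y) = 2
u_2(Q vs B,Y) = 0
u_2(R vs B,Y) = 4
u_2(S vs B,Y) = 1
max payoff 4 at {R}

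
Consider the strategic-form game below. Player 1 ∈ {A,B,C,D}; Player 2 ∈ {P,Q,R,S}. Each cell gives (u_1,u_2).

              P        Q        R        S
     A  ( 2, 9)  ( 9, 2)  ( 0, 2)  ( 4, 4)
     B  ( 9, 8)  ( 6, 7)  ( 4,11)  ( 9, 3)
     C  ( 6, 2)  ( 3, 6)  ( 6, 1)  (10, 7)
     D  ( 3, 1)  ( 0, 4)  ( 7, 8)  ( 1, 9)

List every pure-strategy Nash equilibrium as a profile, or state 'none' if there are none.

(A,P): not NE [P1→B gives 9>2]
(A,Q): not NE [P2→P gives 9>2]
(A,R): not NE [P1→D gives 7>0; P2→P gives 9>2]
(A,S): not NE [P1→C gives 10>4; P2→P gives 9>4]
(B,P): not NE [P2→R gives 11>8]
(B,Q): not NE [P1→A gives 9>6; P2→R gives 11>7]
(B,R): not NE [P1→D gives 7>4]
(B,S): not NE [P1→C gives 10>9; P2→R gives 11>3]
(C,P): not NE [P1→B gives 9>6; P2→S gives 7>2]
(C,Q): not NE [P1→A gives 9>3; P2→S gives 7>6]
(C,R): not NE [P1→D gives 7>6; P2→S gives 7>1]
(C,S): NE
(D,P): not NE [P1→B gives 9>3; P2→S gives 9>1]
(D,Q): not NE [P1→A gives 9>0; P2→S gives 9>4]
(D,R): not NE [P2→S gives 9>8]
(D,S): not NE [P1→C gives 10>1]

Nash profiles: (C,S)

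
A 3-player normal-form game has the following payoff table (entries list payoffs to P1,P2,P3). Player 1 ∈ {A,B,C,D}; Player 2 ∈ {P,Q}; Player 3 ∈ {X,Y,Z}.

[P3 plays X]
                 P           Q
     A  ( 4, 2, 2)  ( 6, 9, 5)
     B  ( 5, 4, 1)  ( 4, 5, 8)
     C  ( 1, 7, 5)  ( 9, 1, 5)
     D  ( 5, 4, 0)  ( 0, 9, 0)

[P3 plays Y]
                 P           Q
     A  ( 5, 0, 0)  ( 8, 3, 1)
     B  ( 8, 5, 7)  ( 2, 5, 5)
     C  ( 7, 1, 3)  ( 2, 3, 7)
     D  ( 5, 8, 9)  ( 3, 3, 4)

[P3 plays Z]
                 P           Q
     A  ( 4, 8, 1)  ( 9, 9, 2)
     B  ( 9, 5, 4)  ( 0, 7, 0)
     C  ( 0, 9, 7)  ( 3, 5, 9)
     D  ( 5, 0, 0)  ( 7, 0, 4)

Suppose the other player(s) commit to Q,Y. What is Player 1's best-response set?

u_1(A vs Q,Y) = 8
u_1(B vs Q,Y) = 2
u_1(C vs Q,Y) = 2
u_1(D vs Q,Y) = 3
max payoff 8 at {A}

BR_1 = {A}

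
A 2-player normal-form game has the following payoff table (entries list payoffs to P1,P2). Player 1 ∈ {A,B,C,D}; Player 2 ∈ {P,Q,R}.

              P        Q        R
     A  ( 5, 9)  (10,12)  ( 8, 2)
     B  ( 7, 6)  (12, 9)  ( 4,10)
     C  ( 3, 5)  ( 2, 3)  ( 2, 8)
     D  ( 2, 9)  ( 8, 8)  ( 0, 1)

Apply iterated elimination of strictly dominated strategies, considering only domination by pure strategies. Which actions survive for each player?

IESDS → P1:{A,B} P2:{Q,R}

P1 drop C (A beats it: P:5>3 Q:10>2 R:8>2)
P1 drop D (A beats it: P:5>2 Q:10>8 R:8>0)
P2 drop P (Q beats it: A:12>9 B:9>6)
P1→{A,B} P2→{Q,R}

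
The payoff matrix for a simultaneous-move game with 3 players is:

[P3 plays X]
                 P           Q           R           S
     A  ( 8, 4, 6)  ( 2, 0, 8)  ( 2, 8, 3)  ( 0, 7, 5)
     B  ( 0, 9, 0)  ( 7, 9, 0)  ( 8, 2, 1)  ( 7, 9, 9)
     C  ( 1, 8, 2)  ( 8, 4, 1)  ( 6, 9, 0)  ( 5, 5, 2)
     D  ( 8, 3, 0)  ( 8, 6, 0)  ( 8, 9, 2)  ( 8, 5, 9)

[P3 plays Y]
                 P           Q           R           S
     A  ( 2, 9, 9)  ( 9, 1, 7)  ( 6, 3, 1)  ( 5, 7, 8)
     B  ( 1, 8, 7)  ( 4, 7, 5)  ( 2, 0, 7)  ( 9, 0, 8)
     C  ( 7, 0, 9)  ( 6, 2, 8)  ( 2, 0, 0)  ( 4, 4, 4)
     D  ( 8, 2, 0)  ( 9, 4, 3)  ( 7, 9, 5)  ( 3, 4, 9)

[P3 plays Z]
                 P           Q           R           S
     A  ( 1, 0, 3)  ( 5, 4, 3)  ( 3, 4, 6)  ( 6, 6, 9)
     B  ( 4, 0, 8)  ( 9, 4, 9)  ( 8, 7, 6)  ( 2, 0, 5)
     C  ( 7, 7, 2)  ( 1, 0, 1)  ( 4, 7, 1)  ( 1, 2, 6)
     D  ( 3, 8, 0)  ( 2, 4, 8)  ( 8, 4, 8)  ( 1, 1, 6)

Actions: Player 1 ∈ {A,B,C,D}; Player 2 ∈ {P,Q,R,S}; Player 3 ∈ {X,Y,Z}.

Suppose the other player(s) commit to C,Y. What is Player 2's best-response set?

BR_2 = {S}

u_2(P vs C,Y) = 0
u_2(Q vs C,Y) = 2
u_2(R vs C,Y) = 0
u_2(S vs C,Y) = 4
max payoff 4 at {S}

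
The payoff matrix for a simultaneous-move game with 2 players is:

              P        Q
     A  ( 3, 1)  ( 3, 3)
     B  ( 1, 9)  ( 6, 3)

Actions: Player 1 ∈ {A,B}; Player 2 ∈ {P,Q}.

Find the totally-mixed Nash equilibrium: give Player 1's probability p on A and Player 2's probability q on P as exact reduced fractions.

P1 indiff ⇒ q·3+(1-q)·3 = q·1+(1-q)·6 ⇒ q(2) = (1-q)(3) ⇒ q = 3/5
P2 indiff ⇒ p·1+(1-p)·9 = p·3+(1-p)·3 ⇒ p(-2) = (1-p)(-6) ⇒ p = 3/4

P1 mixes 3/4 on A; P2 mixes 3/5 on P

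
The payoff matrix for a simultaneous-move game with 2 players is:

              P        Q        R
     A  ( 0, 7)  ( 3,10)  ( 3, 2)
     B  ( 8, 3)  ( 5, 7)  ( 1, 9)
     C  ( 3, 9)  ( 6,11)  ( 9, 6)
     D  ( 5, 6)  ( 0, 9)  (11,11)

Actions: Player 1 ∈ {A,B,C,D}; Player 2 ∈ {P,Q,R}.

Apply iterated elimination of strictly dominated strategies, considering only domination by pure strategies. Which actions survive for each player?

Survivors P1:{C,D} P2:{Q,R}

P1 drop A (C beats it: P:3>0 Q:6>3 R:9>3)
P2 drop P (Q beats it: B:7>3 C:11>9 D:9>6)
P1 drop B (C beats it: Q:6>5 R:9>1)
P1→{C,D} P2→{Q,R}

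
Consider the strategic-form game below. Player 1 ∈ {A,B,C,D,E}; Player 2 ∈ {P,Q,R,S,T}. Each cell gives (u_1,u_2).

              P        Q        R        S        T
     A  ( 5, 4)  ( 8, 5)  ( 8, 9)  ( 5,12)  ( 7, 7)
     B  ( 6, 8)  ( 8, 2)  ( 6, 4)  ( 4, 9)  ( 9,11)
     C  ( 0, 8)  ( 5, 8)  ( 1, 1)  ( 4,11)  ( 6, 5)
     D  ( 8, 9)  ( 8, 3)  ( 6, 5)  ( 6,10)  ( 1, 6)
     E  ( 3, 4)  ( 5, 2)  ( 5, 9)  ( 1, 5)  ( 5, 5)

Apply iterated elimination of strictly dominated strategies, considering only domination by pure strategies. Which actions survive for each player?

P1 drop C (A beats it: P:5>0 Q:8>5 R:8>1 S:5>4 T:7>6)
P1 drop E (A beats it: P:5>3 Q:8>5 R:8>5 S:5>1 T:7>5)
P2 drop P (S beats it: A:12>4 B:9>8 D:10>9)
P2 drop Q (R beats it: A:9>5 B:4>2 D:5>3)
P2 drop R (S beats it: A:12>9 B:9>4 D:10>5)
P1→{A,B,D} P2→{S,T}

Survivors P1:{A,B,D} P2:{S,T}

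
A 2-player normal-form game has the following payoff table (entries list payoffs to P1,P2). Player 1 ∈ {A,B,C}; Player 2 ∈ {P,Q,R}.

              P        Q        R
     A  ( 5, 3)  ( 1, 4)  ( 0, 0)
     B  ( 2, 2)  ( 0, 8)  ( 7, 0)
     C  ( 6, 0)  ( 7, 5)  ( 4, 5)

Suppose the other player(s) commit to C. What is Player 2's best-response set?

BR_2 = {Q,R}

u_2(P vs C) = 0
u_2(Q vs C) = 5
u_2(R vs C) = 5
max payoff 5 at {Q,R}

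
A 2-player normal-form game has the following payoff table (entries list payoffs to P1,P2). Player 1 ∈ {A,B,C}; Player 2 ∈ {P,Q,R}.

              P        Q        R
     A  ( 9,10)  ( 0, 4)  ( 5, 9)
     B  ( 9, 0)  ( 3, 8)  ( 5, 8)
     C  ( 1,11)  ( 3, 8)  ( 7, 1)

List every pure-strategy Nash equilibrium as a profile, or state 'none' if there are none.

(A,P): NE
(A,Q): not NE [P1→C gives 3>0; P2→P gives 10>4]
(A,R): not NE [P1→C gives 7>5; P2→P gives 10>9]
(B,P): not NE [P2→R gives 8>0]
(B,Q): NE
(B,R): not NE [P1→C gives 7>5]
(C,P): not NE [P1→B gives 9>1]
(C,Q): not NE [P2→P gives 11>8]
(C,R): not NE [P2→P gives 11>1]

PSNE = {(A,P), (B,Q)}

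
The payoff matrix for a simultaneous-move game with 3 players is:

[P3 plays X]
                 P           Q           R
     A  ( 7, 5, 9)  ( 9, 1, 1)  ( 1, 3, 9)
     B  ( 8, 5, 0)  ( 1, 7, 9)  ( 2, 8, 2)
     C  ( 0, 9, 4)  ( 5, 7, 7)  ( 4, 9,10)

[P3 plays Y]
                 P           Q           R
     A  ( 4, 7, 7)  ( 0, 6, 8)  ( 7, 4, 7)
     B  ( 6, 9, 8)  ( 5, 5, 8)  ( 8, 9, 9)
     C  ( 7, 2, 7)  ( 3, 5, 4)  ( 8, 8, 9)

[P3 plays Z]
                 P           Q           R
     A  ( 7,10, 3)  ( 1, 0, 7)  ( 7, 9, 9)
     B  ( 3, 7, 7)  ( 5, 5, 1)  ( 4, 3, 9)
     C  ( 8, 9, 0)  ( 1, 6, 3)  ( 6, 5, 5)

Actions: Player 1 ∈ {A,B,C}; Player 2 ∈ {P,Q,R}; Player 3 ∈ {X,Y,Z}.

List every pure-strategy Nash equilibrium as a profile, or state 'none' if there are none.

NE set: (B,R,Y), (C,R,X)

(A,P,X): not NE [P1→B gives 8>7]
(A,P,Y): not NE [P1→C gives 7>4; P3→X gives 9>7]
(A,P,Z): not NE [P1→C gives 8>7; P3→X gives 9>3]
(A,Q,X): not NE [P2→P gives 5>1; P3→Y gives 8>1]
(A,Q,Y): not NE [P1→B gives 5>0; P2→P gives 7>6]
(A,Q,Z): not NE [P1→B gives 5>1; P2→P gives 10>0; P3→Y gives 8>7]
(A,R,X): not NE [P1→C gives 4>1; P2→P gives 5>3]
(A,R,Y): not NE [P1→C gives 8>7; P2→P gives 7>4; P3→Z gives 9>7]
(A,R,Z): not NE [P2→P gives 10>9]
(B,P,X): not NE [P2→R gives 8>5; P3→Y gives 8>0]
(B,P,Y): not NE [P1→C gives 7>6]
(B,P,Z): not NE [P1→C gives 8>3; P3→Y gives 8>7]
(B,Q,X): not NE [P1→A gives 9>1; P2→R gives 8>7]
(B,Q,Y): not NE [P2→R gives 9>5; P3→X gives 9>8]
(B,Q,Z): not NE [P2→P gives 7>5; P3→X gives 9>1]
(B,R,X): not NE [P1→C gives 4>2; P3→Z gives 9>2]
(B,R,Y): NE
(B,R,Z): not NE [P1→A gives 7>4; P2→P gives 7>3]
(C,P,X): not NE [P1→B gives 8>0; P3→Y gives 7>4]
(C,P,Y): not NE [P2→R gives 8>2]
(C,P,Z): not NE [P3→Y gives 7>0]
(C,Q,X): not NE [P1→A gives 9>5; P2→R gives 9>7]
(C,Q,Y): not NE [P1→B gives 5>3; P2→R gives 8>5; P3→X gives 7>4]
(C,Q,Z): not NE [P1→B gives 5>1; P2→P gives 9>6; P3→X gives 7>3]
(C,R,X): NE
(C,R,Y): not NE [P3→X gives 10>9]
(C,R,Z): not NE [P1→A gives 7>6; P2→P gives 9>5; P3→X gives 10>5]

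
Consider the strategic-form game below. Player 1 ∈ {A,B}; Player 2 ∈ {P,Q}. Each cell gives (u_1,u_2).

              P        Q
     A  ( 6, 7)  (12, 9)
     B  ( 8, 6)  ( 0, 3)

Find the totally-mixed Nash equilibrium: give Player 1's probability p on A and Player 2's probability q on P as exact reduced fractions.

P1 indiff ⇒ q·6+(1-q)·12 = q·8+(1-q)·0 ⇒ q(-2) = (1-q)(-12) ⇒ q = 6/7
P2 indiff ⇒ p·7+(1-p)·6 = p·9+(1-p)·3 ⇒ p(-2) = (1-p)(-3) ⇒ p = 3/5

(p,q) = (3/5, 6/7)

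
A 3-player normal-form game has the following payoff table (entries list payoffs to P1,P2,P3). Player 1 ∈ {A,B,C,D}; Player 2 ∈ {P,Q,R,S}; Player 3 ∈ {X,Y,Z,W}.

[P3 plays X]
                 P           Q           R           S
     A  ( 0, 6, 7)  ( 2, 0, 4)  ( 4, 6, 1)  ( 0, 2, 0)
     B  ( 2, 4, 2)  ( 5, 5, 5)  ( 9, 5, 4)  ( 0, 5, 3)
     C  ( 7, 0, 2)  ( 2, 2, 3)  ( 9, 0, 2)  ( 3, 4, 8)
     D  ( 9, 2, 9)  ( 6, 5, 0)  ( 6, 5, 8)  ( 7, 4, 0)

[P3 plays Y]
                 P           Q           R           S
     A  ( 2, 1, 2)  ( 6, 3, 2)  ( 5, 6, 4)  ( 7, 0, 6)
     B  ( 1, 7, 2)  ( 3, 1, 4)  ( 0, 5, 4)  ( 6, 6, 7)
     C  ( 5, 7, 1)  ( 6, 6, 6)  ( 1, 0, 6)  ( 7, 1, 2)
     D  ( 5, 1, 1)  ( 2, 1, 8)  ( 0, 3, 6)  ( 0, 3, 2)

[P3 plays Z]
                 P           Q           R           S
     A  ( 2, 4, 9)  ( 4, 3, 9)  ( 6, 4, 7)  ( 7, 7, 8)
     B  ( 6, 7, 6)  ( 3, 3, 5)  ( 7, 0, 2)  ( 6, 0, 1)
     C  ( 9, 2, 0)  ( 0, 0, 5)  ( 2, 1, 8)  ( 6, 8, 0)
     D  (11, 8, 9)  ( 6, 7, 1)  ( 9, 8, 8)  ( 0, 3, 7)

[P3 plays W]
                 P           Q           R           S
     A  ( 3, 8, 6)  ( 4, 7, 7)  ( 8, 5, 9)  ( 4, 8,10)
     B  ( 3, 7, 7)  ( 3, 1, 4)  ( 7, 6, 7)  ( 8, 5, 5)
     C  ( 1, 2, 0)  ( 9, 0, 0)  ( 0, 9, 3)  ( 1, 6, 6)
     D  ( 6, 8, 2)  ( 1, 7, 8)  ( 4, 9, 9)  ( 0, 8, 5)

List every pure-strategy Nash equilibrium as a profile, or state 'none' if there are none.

PSNE = {(D,P,Z)}

(A,P,X): not NE [P1→D gives 9>0; P3→Z gives 9>7]
(A,P,Y): not NE [P1→D gives 5>2; P2→R gives 6>1; P3→Z gives 9>2]
(A,P,Z): not NE [P1→D gives 11>2; P2→S gives 7>4]
(A,P,W): not NE [P1→D gives 6>3; P3→Z gives 9>6]
(A,Q,X): not NE [P1→D gives 6>2; P2→R gives 6>0; P3→Z gives 9>4]
(A,Q,Y): not NE [P2→R gives 6>3; P3→Z gives 9>2]
(A,Q,Z): not NE [P1→D gives 6>4; P2→S gives 7>3]
(A,Q,W): not NE [P1→C gives 9>4; P2→S gives 8>7; P3→Z gives 9>7]
(A,R,X): not NE [P1→C gives 9>4; P3→W gives 9>1]
(A,R,Y): not NE [P3→W gives 9>4]
(A,R,Z): not NE [P1→D gives 9>6; P2→S gives 7>4; P3→W gives 9>7]
(A,R,W): not NE [P2→S gives 8>5]
(A,S,X): not NE [P1→D gives 7>0; P2→R gives 6>2; P3→W gives 10>0]
(A,S,Y): not NE [P2→R gives 6>0; P3→W gives 10>6]
(A,S,Z): not NE [P3→W gives 10>8]
(A,S,W): not NE [P1→B gives 8>4]
(B,P,X): not NE [P1→D gives 9>2; P2→S gives 5>4; P3→W gives 7>2]
(B,P,Y): not NE [P1→D gives 5>1; P3→W gives 7>2]
(B,P,Z): not NE [P1→D gives 11>6; P3→W gives 7>6]
(B,P,W): not NE [P1→D gives 6>3]
(B,Q,X): not NE [P1→D gives 6>5]
(B,Q,Y): not NE [P1→C gives 6>3; P2→P gives 7>1; P3→Z gives 5>4]
(B,Q,Z): not NE [P1→D gives 6>3; P2→P gives 7>3]
(B,Q,W): not NE [P1→C gives 9>3; P2→P gives 7>1; P3→Z gives 5>4]
(B,R,X): not NE [P3→W gives 7>4]
(B,R,Y): not NE [P1→A gives 5>0; P2→P gives 7>5; P3→W gives 7>4]
(B,R,Z): not NE [P1→D gives 9>7; P2→P gives 7>0; P3→W gives 7>2]
(B,R,W): not NE [P1→A gives 8>7; P2→P gives 7>6]
(B,S,X): not NE [P1→D gives 7>0; P3→Y gives 7>3]
(B,S,Y): not NE [P1→C gives 7>6; P2→P gives 7>6]
(B,S,Z): not NE [P1→A gives 7>6; P2→P gives 7>0; P3→Y gives 7>1]
(B,S,W): not NE [P2→P gives 7>5; P3→Y gives 7>5]
(C,P,X): not NE [P1→D gives 9>7; P2→S gives 4>0]
(C,P,Y): not NE [P3→X gives 2>1]
(C,P,Z): not NE [P1→D gives 11>9; P2→S gives 8>2; P3→X gives 2>0]
(C,P,W): not NE [P1→D gives 6>1; P2→R gives 9>2; P3→X gives 2>0]
(C,Q,X): not NE [P1→D gives 6>2; P2→S gives 4>2; P3→Y gives 6>3]
(C,Q,Y): not NE [P2→P gives 7>6]
(C,Q,Z): not NE [P1→D gives 6>0; P2→S gives 8>0; P3→Y gives 6>5]
(C,Q,W): not NE [P2→R gives 9>0; P3→Y gives 6>0]
(C,R,X): not NE [P2→S gives 4>0; P3→Z gives 8>2]
(C,R,Y): not NE [P1→A gives 5>1; P2→P gives 7>0; P3→Z gives 8>6]
(C,R,Z): not NE [P1→D gives 9>2; P2→S gives 8>1]
(C,R,W): not NE [P1→A gives 8>0; P3→Z gives 8>3]
(C,S,X): not NE [P1→D gives 7>3]
(C,S,Y): not NE [P2→P gives 7>1; P3→X gives 8>2]
(C,S,Z): not NE [P1→A gives 7>6; P3→X gives 8>0]
(C,S,W): not NE [P1→B gives 8>1; P2→R gives 9>6; P3→X gives 8>6]
(D,P,X): not NE [P2→R gives 5>2]
(D,P,Y): not NE [P2→S gives 3>1; P3→Z gives 9>1]
(D,P,Z): NE
(D,P,W): not NE [P2→R gives 9>8; P3→Z gives 9>2]
(D,Q,X): not NE [P3→W gives 8>0]
(D,Q,Y): not NE [P1→C gives 6>2; P2→S gives 3>1]
(D,Q,Z): not NE [P2→R gives 8>7; P3→W gives 8>1]
(D,Q,W): not NE [P1→C gives 9>1; P2→R gives 9>7]
(D,R,X): not NE [P1→C gives 9>6; P3→W gives 9>8]
(D,R,Y): not NE [P1→A gives 5>0; P3→W gives 9>6]
(D,R,Z): not NE [P3→W gives 9>8]
(D,R,W): not NE [P1→A gives 8>4]
(D,S,X): not NE [P2→R gives 5>4; P3→Z gives 7>0]
(D,S,Y): not NE [P1→C gives 7>0; P3→Z gives 7>2]
(D,S,Z): not NE [P1→A gives 7>0; P2→R gives 8>3]
(D,S,W): not NE [P1→B gives 8>0; P2→R gives 9>8; P3→Z gives 7>5]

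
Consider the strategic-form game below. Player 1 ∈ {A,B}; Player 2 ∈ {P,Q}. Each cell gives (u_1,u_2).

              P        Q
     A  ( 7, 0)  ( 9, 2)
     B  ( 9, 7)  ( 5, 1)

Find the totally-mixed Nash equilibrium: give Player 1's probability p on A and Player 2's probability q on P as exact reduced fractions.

P1 indiff ⇒ q·7+(1-q)·9 = q·9+(1-q)·5 ⇒ q(-2) = (1-q)(-4) ⇒ q = 2/3
P2 indiff ⇒ p·0+(1-p)·7 = p·2+(1-p)·1 ⇒ p(-2) = (1-p)(-6) ⇒ p = 3/4

(p,q) = (3/4, 2/3)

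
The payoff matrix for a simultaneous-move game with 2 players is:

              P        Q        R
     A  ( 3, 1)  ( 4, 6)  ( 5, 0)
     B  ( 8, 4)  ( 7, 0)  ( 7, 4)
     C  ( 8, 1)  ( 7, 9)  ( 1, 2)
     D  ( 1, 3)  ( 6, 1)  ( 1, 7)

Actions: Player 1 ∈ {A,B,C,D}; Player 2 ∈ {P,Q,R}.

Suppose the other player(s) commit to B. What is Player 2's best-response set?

argmax u_2 = {P,R}

u_2(P vs B) = 4
u_2(Q vs B) = 0
u_2(R vs B) = 4
max payoff 4 at {P,R}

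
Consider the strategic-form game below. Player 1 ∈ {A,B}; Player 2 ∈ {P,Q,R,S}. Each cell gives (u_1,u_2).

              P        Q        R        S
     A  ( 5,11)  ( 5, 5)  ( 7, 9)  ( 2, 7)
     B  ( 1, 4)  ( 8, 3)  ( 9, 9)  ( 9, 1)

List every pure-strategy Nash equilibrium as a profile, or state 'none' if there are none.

(A,P): NE
(A,Q): not NE [P1→B gives 8>5; P2→P gives 11>5]
(A,R): not NE [P1→B gives 9>7; P2→P gives 11>9]
(A,S): not NE [P1→B gives 9>2; P2→P gives 11>7]
(B,P): not NE [P1→A gives 5>1; P2→R gives 9>4]
(B,Q): not NE [P2→R gives 9>3]
(B,R): NE
(B,S): not NE [P2→R gives 9>1]

Nash profiles: (A,P), (B,R)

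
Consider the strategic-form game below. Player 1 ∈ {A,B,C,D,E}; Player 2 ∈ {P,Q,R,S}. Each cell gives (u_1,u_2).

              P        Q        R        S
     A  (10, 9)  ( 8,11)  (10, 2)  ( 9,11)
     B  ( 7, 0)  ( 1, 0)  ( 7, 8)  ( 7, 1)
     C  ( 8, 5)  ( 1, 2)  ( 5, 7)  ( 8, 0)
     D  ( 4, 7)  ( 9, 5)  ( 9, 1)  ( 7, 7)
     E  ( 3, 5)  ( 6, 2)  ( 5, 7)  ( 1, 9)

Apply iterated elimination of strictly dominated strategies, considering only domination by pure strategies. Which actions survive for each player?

P1 drop B (A beats it: P:10>7 Q:8>1 R:10>7 S:9>7)
P1 drop C (A beats it: P:10>8 Q:8>1 R:10>5 S:9>8)
P1 drop E (A beats it: P:10>3 Q:8>6 R:10>5 S:9>1)
P2 drop R (P beats it: A:9>2 D:7>1)
P1→{A,D} P2→{P,Q,S}

Remaining: P1:{A,D} P2:{P,Q,S}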